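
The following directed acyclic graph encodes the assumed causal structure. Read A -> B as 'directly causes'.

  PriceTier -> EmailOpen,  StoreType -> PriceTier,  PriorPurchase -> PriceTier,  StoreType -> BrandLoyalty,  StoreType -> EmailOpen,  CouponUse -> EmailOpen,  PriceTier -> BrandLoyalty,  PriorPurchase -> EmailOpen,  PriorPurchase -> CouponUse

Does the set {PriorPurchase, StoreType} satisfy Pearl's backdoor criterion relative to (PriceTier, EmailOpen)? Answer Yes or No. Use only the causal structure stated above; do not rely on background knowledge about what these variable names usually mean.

Backdoor paths from PriceTier to EmailOpen (paths whose first edge points into PriceTier):
  P1: PriceTier <- PriorPurchase -> CouponUse -> EmailOpen
  P2: PriceTier <- PriorPurchase -> EmailOpen
  P3: PriceTier <- StoreType -> EmailOpen
Condition 1 (no descendant of PriceTier in the set): holds — descendants of PriceTier are {BrandLoyalty, EmailOpen}; none are in {PriorPurchase, StoreType}.
Condition 2 (every backdoor path blocked by {PriorPurchase, StoreType}):
  P1: blocked at fork node PriorPurchase ∈ conditioning set.
  P2: blocked at fork node PriorPurchase ∈ conditioning set.
  P3: blocked at fork node StoreType ∈ conditioning set.
{PriorPurchase, StoreType} satisfies the backdoor criterion.

Yes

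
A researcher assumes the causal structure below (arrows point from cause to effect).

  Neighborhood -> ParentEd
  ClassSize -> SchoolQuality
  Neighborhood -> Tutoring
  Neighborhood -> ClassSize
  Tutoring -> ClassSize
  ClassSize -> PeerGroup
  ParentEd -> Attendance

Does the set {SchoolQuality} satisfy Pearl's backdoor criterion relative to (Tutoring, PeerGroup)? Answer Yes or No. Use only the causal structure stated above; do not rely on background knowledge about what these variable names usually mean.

No

Backdoor paths from Tutoring to PeerGroup (paths whose first edge points into Tutoring):
  P1: Tutoring <- Neighborhood -> ClassSize -> PeerGroup
Condition 1 (no descendant of Tutoring in the set): FAILS — SchoolQuality is a descendant of Tutoring.
Condition 2 (every backdoor path blocked by {SchoolQuality}):
  P1: open — no interior node is in the conditioning set.
{SchoolQuality} does not satisfy the backdoor criterion.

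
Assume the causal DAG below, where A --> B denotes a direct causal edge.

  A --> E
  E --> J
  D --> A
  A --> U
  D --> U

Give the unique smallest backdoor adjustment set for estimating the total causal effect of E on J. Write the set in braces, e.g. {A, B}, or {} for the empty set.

Variables eligible for adjustment (non-descendants of E, excluding E and J): {A, D, U}.
Backdoor paths from E to J:
  (none)
With no backdoor paths the empty set already satisfies the criterion, and it is trivially minimal.

{}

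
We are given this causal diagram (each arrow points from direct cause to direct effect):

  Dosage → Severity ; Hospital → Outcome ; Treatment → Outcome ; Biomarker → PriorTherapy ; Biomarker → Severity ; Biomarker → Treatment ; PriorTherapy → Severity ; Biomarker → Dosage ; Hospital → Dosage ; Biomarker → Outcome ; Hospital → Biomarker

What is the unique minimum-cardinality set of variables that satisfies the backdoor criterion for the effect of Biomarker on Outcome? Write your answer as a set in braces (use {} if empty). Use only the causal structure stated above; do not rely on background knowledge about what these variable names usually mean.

Variables eligible for adjustment (non-descendants of Biomarker, excluding Biomarker and Outcome): {Hospital}.
Backdoor paths from Biomarker to Outcome:
  P1: Biomarker <- Hospital -> Outcome
The empty set is not sufficient: P1 (Biomarker <- Hospital -> Outcome) has no collider blocking it and no conditioned non-collider, so it is open.
Try {Hospital}:
  P1: blocked at fork node Hospital ∈ conditioning set.
{Hospital} contains no descendant of Biomarker and blocks every backdoor path.
{Hospital} is the unique smallest valid adjustment set.

{Hospital}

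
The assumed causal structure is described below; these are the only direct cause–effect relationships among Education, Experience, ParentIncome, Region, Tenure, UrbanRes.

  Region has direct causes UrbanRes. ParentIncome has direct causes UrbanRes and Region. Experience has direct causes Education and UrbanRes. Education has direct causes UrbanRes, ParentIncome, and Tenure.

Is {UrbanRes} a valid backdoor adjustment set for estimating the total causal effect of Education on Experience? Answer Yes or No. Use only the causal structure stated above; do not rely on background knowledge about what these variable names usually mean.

Backdoor paths from Education to Experience (paths whose first edge points into Education):
  P1: Education <- UrbanRes -> Experience
  P2: Education <- ParentIncome <- UrbanRes -> Experience
  P3: Education <- ParentIncome <- Region <- UrbanRes -> Experience
Condition 1 (no descendant of Education in the set): holds — descendants of Education are {Experience}; none are in {UrbanRes}.
Condition 2 (every backdoor path blocked by {UrbanRes}):
  P1: blocked at fork node UrbanRes ∈ conditioning set.
  P2: blocked at fork node UrbanRes ∈ conditioning set.
  P3: blocked at fork node UrbanRes ∈ conditioning set.
{UrbanRes} satisfies the backdoor criterion.

Yes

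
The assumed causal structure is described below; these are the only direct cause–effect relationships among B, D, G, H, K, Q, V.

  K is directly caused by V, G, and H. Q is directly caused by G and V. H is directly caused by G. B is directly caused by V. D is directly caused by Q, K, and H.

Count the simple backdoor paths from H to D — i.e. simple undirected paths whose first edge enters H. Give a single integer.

4

A backdoor path from H to D is any simple undirected path whose first edge points into H (i.e. leaves H via a parent).
Parents of H: {G}.
Enumerating:
  P1: H <- G -> Q <- V -> K -> D
  P2: H <- G -> Q -> D
  P3: H <- G -> K <- V -> Q -> D
  P4: H <- G -> K -> D
That exhausts the simple backdoor paths. Count: 4.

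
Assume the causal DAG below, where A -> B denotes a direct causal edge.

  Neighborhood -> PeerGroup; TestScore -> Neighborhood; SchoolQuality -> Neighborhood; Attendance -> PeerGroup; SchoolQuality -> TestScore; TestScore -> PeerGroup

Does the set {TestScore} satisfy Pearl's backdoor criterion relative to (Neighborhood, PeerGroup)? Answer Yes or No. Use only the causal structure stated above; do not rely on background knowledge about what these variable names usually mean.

Backdoor paths from Neighborhood to PeerGroup (paths whose first edge points into Neighborhood):
  P1: Neighborhood <- SchoolQuality -> TestScore -> PeerGroup
  P2: Neighborhood <- TestScore -> PeerGroup
Condition 1 (no descendant of Neighborhood in the set): holds — descendants of Neighborhood are {PeerGroup}; none are in {TestScore}.
Condition 2 (every backdoor path blocked by {TestScore}):
  P1: blocked at chain node TestScore ∈ conditioning set.
  P2: blocked at fork node TestScore ∈ conditioning set.
{TestScore} satisfies the backdoor criterion.

Yes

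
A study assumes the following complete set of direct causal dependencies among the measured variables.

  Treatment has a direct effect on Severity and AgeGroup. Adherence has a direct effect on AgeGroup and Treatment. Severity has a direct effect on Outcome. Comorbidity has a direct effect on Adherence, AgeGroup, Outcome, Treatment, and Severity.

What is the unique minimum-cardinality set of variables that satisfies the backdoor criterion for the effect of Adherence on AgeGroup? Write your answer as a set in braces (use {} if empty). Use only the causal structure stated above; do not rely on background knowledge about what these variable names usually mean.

Variables eligible for adjustment (non-descendants of Adherence, excluding Adherence and AgeGroup): {Comorbidity}.
Backdoor paths from Adherence to AgeGroup:
  P1: Adherence <- Comorbidity -> Treatment -> AgeGroup
  P2: Adherence <- Comorbidity -> AgeGroup
  P3: Adherence <- Comorbidity -> Severity <- Treatment -> AgeGroup
  P4: Adherence <- Comorbidity -> Outcome <- Severity <- Treatment -> AgeGroup
The empty set is not sufficient: P1 (Adherence <- Comorbidity -> Treatment -> AgeGroup) has no collider blocking it and no conditioned non-collider, so it is open.
Try {Comorbidity}:
  P1: blocked at fork node Comorbidity ∈ conditioning set.
  P2: blocked at fork node Comorbidity ∈ conditioning set.
  P3: blocked at fork node Comorbidity ∈ conditioning set.
  P4: blocked at fork node Comorbidity ∈ conditioning set.
{Comorbidity} contains no descendant of Adherence and blocks every backdoor path.
{Comorbidity} is the unique smallest valid adjustment set.

{Comorbidity}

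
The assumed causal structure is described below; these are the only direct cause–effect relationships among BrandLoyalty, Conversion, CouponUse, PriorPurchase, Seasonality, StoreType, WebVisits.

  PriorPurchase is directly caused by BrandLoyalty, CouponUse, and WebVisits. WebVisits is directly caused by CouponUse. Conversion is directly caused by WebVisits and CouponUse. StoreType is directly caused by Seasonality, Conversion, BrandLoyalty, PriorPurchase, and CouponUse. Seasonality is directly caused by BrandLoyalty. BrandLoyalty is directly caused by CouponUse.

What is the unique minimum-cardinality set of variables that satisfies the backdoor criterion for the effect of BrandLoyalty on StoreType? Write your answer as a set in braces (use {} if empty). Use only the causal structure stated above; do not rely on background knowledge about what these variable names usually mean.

{CouponUse}

Variables eligible for adjustment (non-descendants of BrandLoyalty, excluding BrandLoyalty and StoreType): {Conversion, CouponUse, WebVisits}.
Backdoor paths from BrandLoyalty to StoreType:
  P1: BrandLoyalty <- CouponUse -> WebVisits -> PriorPurchase -> StoreType
  P2: BrandLoyalty <- CouponUse -> WebVisits -> Conversion -> StoreType
  P3: BrandLoyalty <- CouponUse -> PriorPurchase <- WebVisits -> Conversion -> StoreType
  P4: BrandLoyalty <- CouponUse -> PriorPurchase -> StoreType
  P5: BrandLoyalty <- CouponUse -> Conversion <- WebVisits -> PriorPurchase -> StoreType
  P6: BrandLoyalty <- CouponUse -> Conversion -> StoreType
  P7: BrandLoyalty <- CouponUse -> StoreType
The empty set is not sufficient: P1 (BrandLoyalty <- CouponUse -> WebVisits -> PriorPurchase -> StoreType) has no collider blocking it and no conditioned non-collider, so it is open.
Try {CouponUse}:
  P1: blocked at fork node CouponUse ∈ conditioning set.
  P2: blocked at fork node CouponUse ∈ conditioning set.
  P3: blocked at fork node CouponUse ∈ conditioning set.
  P4: blocked at fork node CouponUse ∈ conditioning set.
  P5: blocked at fork node CouponUse ∈ conditioning set.
  P6: blocked at fork node CouponUse ∈ conditioning set.
  P7: blocked at fork node CouponUse ∈ conditioning set.
{CouponUse} contains no descendant of BrandLoyalty and blocks every backdoor path.
No other singleton works — e.g. {WebVisits} leaves P4 open — so {CouponUse} is the unique smallest valid adjustment set.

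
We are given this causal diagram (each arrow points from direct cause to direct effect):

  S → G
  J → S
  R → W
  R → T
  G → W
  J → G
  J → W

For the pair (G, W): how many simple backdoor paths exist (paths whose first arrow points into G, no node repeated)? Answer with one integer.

A backdoor path from G to W is any simple undirected path whose first edge points into G (i.e. leaves G via a parent).
Parents of G: {J, S}.
Enumerating:
  P1: G <- J -> W
  P2: G <- S <- J -> W
That exhausts the simple backdoor paths. Count: 2.

2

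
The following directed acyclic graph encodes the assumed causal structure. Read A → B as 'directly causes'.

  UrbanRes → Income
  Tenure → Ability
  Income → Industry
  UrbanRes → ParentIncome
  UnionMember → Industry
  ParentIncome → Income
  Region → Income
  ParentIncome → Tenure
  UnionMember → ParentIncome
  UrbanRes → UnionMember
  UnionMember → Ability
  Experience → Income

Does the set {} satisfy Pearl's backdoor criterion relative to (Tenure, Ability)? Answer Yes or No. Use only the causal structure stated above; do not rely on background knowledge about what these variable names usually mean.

No

Backdoor paths from Tenure to Ability (paths whose first edge points into Tenure):
  P1: Tenure <- ParentIncome <- UrbanRes -> UnionMember -> Ability
  P2: Tenure <- ParentIncome <- UrbanRes -> Income -> Industry <- UnionMember -> Ability
  P3: Tenure <- ParentIncome <- UnionMember -> Ability
  P4: Tenure <- ParentIncome -> Income <- UrbanRes -> UnionMember -> Ability
  P5: Tenure <- ParentIncome -> Income -> Industry <- UnionMember -> Ability
Condition 1 (no descendant of Tenure in the set): holds — descendants of Tenure are {Ability}; none are in {}.
Condition 2 (every backdoor path blocked by {}):
  P1: open — no interior node is in the conditioning set.
  P2: blocked at collider Industry (neither it nor any descendant is in the conditioning set).
  P3: open — no interior node is in the conditioning set.
  P4: blocked at collider Income (neither it nor any descendant is in the conditioning set).
  P5: blocked at collider Industry (neither it nor any descendant is in the conditioning set).
{} does not satisfy the backdoor criterion.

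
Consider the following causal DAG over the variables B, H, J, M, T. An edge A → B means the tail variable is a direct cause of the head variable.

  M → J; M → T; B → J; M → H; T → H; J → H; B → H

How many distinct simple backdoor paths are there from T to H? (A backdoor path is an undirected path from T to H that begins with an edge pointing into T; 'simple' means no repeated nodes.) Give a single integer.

A backdoor path from T to H is any simple undirected path whose first edge points into T (i.e. leaves T via a parent).
Parents of T: {M}.
Enumerating:
  P1: T <- M -> J <- B -> H
  P2: T <- M -> J -> H
  P3: T <- M -> H
That exhausts the simple backdoor paths. Count: 3.

3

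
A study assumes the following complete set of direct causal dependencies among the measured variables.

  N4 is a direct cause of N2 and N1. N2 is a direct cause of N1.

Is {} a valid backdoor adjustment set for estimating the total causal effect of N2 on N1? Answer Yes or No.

Backdoor paths from N2 to N1 (paths whose first edge points into N2):
  P1: N2 <- N4 -> N1
Condition 1 (no descendant of N2 in the set): holds — descendants of N2 are {N1}; none are in {}.
Condition 2 (every backdoor path blocked by {}):
  P1: open — no interior node is in the conditioning set.
{} does not satisfy the backdoor criterion.

No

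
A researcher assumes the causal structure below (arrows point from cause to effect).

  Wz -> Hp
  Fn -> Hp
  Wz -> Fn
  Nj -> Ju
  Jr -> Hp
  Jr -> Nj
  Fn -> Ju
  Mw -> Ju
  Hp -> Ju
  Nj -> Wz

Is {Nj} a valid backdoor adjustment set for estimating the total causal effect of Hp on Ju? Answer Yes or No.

No

Backdoor paths from Hp to Ju (paths whose first edge points into Hp):
  P1: Hp <- Jr -> Nj -> Wz -> Fn -> Ju
  P2: Hp <- Jr -> Nj -> Ju
  P3: Hp <- Wz <- Nj -> Ju
  P4: Hp <- Wz -> Fn -> Ju
  P5: Hp <- Fn <- Wz <- Nj -> Ju
  P6: Hp <- Fn -> Ju
Condition 1 (no descendant of Hp in the set): holds — descendants of Hp are {Ju}; none are in {Nj}.
Condition 2 (every backdoor path blocked by {Nj}):
  P1: blocked at chain node Nj ∈ conditioning set.
  P2: blocked at chain node Nj ∈ conditioning set.
  P3: blocked at fork node Nj ∈ conditioning set.
  P4: open — no interior node is in the conditioning set.
  P5: blocked at fork node Nj ∈ conditioning set.
  P6: open — no interior node is in the conditioning set.
{Nj} does not satisfy the backdoor criterion.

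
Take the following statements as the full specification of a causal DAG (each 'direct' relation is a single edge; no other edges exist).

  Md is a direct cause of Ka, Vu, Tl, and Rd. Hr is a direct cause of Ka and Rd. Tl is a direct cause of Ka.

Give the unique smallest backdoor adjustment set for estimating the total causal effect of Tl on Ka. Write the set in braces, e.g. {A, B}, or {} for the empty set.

Variables eligible for adjustment (non-descendants of Tl, excluding Tl and Ka): {Hr, Md, Rd, Vu}.
Backdoor paths from Tl to Ka:
  P1: Tl <- Md -> Rd <- Hr -> Ka
  P2: Tl <- Md -> Ka
The empty set is not sufficient: P2 (Tl <- Md -> Ka) has no collider blocking it and no conditioned non-collider, so it is open.
Try {Md}:
  P1: blocked at fork node Md ∈ conditioning set.
  P2: blocked at fork node Md ∈ conditioning set.
{Md} contains no descendant of Tl and blocks every backdoor path.
No other singleton works — e.g. {Hr} leaves P2 open — so {Md} is the unique smallest valid adjustment set.

{Md}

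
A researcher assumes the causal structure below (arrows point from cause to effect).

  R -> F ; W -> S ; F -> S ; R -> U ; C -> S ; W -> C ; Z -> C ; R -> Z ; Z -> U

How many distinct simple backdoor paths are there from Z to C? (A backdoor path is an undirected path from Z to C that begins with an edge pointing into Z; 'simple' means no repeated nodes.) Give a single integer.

2

A backdoor path from Z to C is any simple undirected path whose first edge points into Z (i.e. leaves Z via a parent).
Parents of Z: {R}.
Enumerating:
  P1: Z <- R -> F -> S <- W -> C
  P2: Z <- R -> F -> S <- C
That exhausts the simple backdoor paths. Count: 2.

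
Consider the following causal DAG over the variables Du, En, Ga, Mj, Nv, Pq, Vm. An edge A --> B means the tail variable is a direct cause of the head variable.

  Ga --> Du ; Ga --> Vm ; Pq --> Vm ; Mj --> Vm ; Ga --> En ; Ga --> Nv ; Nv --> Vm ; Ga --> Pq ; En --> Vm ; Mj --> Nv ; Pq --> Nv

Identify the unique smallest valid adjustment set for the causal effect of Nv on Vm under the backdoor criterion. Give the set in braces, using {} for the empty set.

{Ga, Mj, Pq}

Variables eligible for adjustment (non-descendants of Nv, excluding Nv and Vm): {Du, En, Ga, Mj, Pq}.
Backdoor paths from Nv to Vm:
  P1: Nv <- Mj -> Vm
  P2: Nv <- Ga -> En -> Vm
  P3: Nv <- Ga -> Pq -> Vm
  P4: Nv <- Ga -> Vm
  P5: Nv <- Pq <- Ga -> En -> Vm
  P6: Nv <- Pq <- Ga -> Vm
  P7: Nv <- Pq -> Vm
The empty set is not sufficient: P1 (Nv <- Mj -> Vm) has no collider blocking it and no conditioned non-collider, so it is open.
Try {Ga, Mj, Pq}:
  P1: blocked at fork node Mj ∈ conditioning set.
  P2: blocked at fork node Ga ∈ conditioning set.
  P3: blocked at fork node Ga ∈ conditioning set.
  P4: blocked at fork node Ga ∈ conditioning set.
  P5: blocked at chain node Pq ∈ conditioning set.
  P6: blocked at chain node Pq ∈ conditioning set.
  P7: blocked at fork node Pq ∈ conditioning set.
{Ga, Mj, Pq} contains no descendant of Nv and blocks every backdoor path.
Every element of {Ga, Mj, Pq} is needed (dropping Ga leaves P2 open; dropping Mj leaves P1 open; dropping Pq leaves P7 open), so no proper subset is valid.
Among all size-3 subsets of the eligible variables, only {Ga, Mj, Pq} blocks every backdoor path, so it is the unique smallest valid adjustment set.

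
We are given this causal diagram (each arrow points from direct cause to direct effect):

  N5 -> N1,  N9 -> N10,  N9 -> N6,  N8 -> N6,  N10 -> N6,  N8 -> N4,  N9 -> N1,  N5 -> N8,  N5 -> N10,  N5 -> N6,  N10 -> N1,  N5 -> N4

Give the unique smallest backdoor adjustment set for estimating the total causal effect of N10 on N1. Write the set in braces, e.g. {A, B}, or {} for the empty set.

Variables eligible for adjustment (non-descendants of N10, excluding N10 and N1): {N4, N5, N8, N9}.
Backdoor paths from N10 to N1:
  P1: N10 <- N9 -> N1
  P2: N10 <- N9 -> N6 <- N5 -> N1
  P3: N10 <- N9 -> N6 <- N8 <- N5 -> N1
  P4: N10 <- N9 -> N6 <- N8 -> N4 <- N5 -> N1
  P5: N10 <- N5 -> N1
  P6: N10 <- N5 -> N8 -> N6 <- N9 -> N1
  P7: N10 <- N5 -> N6 <- N9 -> N1
  P8: N10 <- N5 -> N4 <- N8 -> N6 <- N9 -> N1
The empty set is not sufficient: P1 (N10 <- N9 -> N1) has no collider blocking it and no conditioned non-collider, so it is open.
Try {N5, N9}:
  P1: blocked at fork node N9 ∈ conditioning set.
  P2: blocked at fork node N9 ∈ conditioning set.
  P3: blocked at fork node N9 ∈ conditioning set.
  P4: blocked at fork node N9 ∈ conditioning set.
  P5: blocked at fork node N5 ∈ conditioning set.
  P6: blocked at fork node N5 ∈ conditioning set.
  P7: blocked at fork node N5 ∈ conditioning set.
  P8: blocked at fork node N5 ∈ conditioning set.
{N5, N9} contains no descendant of N10 and blocks every backdoor path.
Every element of {N5, N9} is needed (dropping N5 leaves P5 open; dropping N9 leaves P1 open), so no proper subset is valid.
Among all size-2 subsets of the eligible variables, only {N5, N9} blocks every backdoor path, so it is the unique smallest valid adjustment set.

{N5, N9}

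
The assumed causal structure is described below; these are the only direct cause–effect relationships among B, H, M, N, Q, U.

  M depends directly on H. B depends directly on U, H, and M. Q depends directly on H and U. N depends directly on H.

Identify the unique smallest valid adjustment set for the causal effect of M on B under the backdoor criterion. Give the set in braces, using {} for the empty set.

{H}

Variables eligible for adjustment (non-descendants of M, excluding M and B): {H, N, Q, U}.
Backdoor paths from M to B:
  P1: M <- H -> Q <- U -> B
  P2: M <- H -> B
The empty set is not sufficient: P2 (M <- H -> B) has no collider blocking it and no conditioned non-collider, so it is open.
Try {H}:
  P1: blocked at fork node H ∈ conditioning set.
  P2: blocked at fork node H ∈ conditioning set.
{H} contains no descendant of M and blocks every backdoor path.
No other singleton works — e.g. {N} leaves P2 open — so {H} is the unique smallest valid adjustment set.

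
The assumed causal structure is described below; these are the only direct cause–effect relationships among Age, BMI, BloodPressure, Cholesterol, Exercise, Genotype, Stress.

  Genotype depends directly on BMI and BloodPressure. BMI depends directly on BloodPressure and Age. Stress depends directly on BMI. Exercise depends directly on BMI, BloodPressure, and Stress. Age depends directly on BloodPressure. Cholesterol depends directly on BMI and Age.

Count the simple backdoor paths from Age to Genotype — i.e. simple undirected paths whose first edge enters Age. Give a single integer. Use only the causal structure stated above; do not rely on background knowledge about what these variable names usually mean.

A backdoor path from Age to Genotype is any simple undirected path whose first edge points into Age (i.e. leaves Age via a parent).
Parents of Age: {BloodPressure}.
Enumerating:
  P1: Age <- BloodPressure -> BMI -> Genotype
  P2: Age <- BloodPressure -> Genotype
  P3: Age <- BloodPressure -> Exercise <- BMI -> Genotype
  P4: Age <- BloodPressure -> Exercise <- Stress <- BMI -> Genotype
That exhausts the simple backdoor paths. Count: 4.

4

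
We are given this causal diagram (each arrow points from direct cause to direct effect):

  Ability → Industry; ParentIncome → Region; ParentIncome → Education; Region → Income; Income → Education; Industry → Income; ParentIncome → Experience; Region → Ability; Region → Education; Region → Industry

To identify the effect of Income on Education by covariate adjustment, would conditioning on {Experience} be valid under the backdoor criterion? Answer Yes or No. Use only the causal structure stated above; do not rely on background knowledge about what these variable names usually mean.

No

Backdoor paths from Income to Education (paths whose first edge points into Income):
  P1: Income <- Region <- ParentIncome -> Education
  P2: Income <- Region -> Education
  P3: Income <- Industry <- Region <- ParentIncome -> Education
  P4: Income <- Industry <- Region -> Education
  P5: Income <- Industry <- Ability <- Region <- ParentIncome -> Education
  P6: Income <- Industry <- Ability <- Region -> Education
Condition 1 (no descendant of Income in the set): holds — descendants of Income are {Education}; none are in {Experience}.
Condition 2 (every backdoor path blocked by {Experience}):
  P1: open — no interior node is in the conditioning set.
  P2: open — no interior node is in the conditioning set.
  P3: open — no interior node is in the conditioning set.
  P4: open — no interior node is in the conditioning set.
  P5: open — no interior node is in the conditioning set.
  P6: open — no interior node is in the conditioning set.
{Experience} does not satisfy the backdoor criterion.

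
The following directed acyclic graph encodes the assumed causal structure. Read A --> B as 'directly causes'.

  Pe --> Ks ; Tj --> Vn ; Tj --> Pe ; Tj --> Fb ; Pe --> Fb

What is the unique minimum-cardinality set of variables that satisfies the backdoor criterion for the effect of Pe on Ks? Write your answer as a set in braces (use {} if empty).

Variables eligible for adjustment (non-descendants of Pe, excluding Pe and Ks): {Tj, Vn}.
Backdoor paths from Pe to Ks:
  (none)
With no backdoor paths the empty set already satisfies the criterion, and it is trivially minimal.

{}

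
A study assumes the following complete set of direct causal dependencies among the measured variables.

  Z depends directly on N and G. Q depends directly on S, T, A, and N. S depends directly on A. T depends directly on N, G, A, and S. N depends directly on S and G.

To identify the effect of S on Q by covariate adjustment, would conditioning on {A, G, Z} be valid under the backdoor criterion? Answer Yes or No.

No

Backdoor paths from S to Q (paths whose first edge points into S):
  P1: S <- A -> T <- G -> N -> Q
  P2: S <- A -> T <- G -> Z <- N -> Q
  P3: S <- A -> T <- N -> Q
  P4: S <- A -> T -> Q
  P5: S <- A -> Q
Condition 1 (no descendant of S in the set): FAILS — Z is a descendant of S.
Condition 2 (every backdoor path blocked by {A, G, Z}):
  P1: blocked at fork node A ∈ conditioning set.
  P2: blocked at fork node A ∈ conditioning set.
  P3: blocked at fork node A ∈ conditioning set.
  P4: blocked at fork node A ∈ conditioning set.
  P5: blocked at fork node A ∈ conditioning set.
{A, G, Z} does not satisfy the backdoor criterion.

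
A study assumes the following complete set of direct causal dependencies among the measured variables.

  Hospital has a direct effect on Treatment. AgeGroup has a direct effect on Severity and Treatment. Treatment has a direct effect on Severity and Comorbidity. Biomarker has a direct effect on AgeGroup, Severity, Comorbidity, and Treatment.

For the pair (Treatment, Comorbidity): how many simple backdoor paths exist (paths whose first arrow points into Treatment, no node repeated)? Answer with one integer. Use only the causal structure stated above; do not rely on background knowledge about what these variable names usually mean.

A backdoor path from Treatment to Comorbidity is any simple undirected path whose first edge points into Treatment (i.e. leaves Treatment via a parent).
Parents of Treatment: {AgeGroup, Biomarker, Hospital}.
Enumerating:
  P1: Treatment <- Biomarker -> Comorbidity
  P2: Treatment <- AgeGroup <- Biomarker -> Comorbidity
  P3: Treatment <- AgeGroup -> Severity <- Biomarker -> Comorbidity
That exhausts the simple backdoor paths. Count: 3.

3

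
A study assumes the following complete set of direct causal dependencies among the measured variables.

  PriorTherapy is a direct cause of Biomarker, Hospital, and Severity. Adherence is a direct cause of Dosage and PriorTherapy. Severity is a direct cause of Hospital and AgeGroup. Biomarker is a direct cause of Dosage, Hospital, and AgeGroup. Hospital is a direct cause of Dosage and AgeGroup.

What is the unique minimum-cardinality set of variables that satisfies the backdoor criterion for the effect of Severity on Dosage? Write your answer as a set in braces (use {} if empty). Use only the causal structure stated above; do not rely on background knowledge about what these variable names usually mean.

Variables eligible for adjustment (non-descendants of Severity, excluding Severity and Dosage): {Adherence, Biomarker, PriorTherapy}.
Backdoor paths from Severity to Dosage:
  P1: Severity <- PriorTherapy <- Adherence -> Dosage
  P2: Severity <- PriorTherapy -> Biomarker -> Hospital -> Dosage
  P3: Severity <- PriorTherapy -> Biomarker -> Dosage
  P4: Severity <- PriorTherapy -> Biomarker -> AgeGroup <- Hospital -> Dosage
  P5: Severity <- PriorTherapy -> Hospital <- Biomarker -> Dosage
  P6: Severity <- PriorTherapy -> Hospital -> Dosage
  P7: Severity <- PriorTherapy -> Hospital -> AgeGroup <- Biomarker -> Dosage
The empty set is not sufficient: P1 (Severity <- PriorTherapy <- Adherence -> Dosage) has no collider blocking it and no conditioned non-collider, so it is open.
Try {PriorTherapy}:
  P1: blocked at chain node PriorTherapy ∈ conditioning set.
  P2: blocked at fork node PriorTherapy ∈ conditioning set.
  P3: blocked at fork node PriorTherapy ∈ conditioning set.
  P4: blocked at fork node PriorTherapy ∈ conditioning set.
  P5: blocked at fork node PriorTherapy ∈ conditioning set.
  P6: blocked at fork node PriorTherapy ∈ conditioning set.
  P7: blocked at fork node PriorTherapy ∈ conditioning set.
{PriorTherapy} contains no descendant of Severity and blocks every backdoor path.
No other singleton works — e.g. {Adherence} leaves P2 open — so {PriorTherapy} is the unique smallest valid adjustment set.

{PriorTherapy}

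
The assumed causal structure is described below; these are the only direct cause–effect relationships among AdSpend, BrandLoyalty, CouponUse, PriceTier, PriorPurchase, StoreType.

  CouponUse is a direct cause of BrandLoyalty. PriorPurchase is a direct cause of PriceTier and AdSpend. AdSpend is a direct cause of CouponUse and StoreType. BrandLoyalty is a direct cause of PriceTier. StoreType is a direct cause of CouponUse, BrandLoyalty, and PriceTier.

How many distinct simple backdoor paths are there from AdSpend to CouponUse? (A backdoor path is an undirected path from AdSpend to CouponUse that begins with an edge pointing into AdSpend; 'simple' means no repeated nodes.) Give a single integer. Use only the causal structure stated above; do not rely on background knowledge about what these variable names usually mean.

4

A backdoor path from AdSpend to CouponUse is any simple undirected path whose first edge points into AdSpend (i.e. leaves AdSpend via a parent).
Parents of AdSpend: {PriorPurchase}.
Enumerating:
  P1: AdSpend <- PriorPurchase -> PriceTier <- StoreType -> CouponUse
  P2: AdSpend <- PriorPurchase -> PriceTier <- StoreType -> BrandLoyalty <- CouponUse
  P3: AdSpend <- PriorPurchase -> PriceTier <- BrandLoyalty <- StoreType -> CouponUse
  P4: AdSpend <- PriorPurchase -> PriceTier <- BrandLoyalty <- CouponUse
That exhausts the simple backdoor paths. Count: 4.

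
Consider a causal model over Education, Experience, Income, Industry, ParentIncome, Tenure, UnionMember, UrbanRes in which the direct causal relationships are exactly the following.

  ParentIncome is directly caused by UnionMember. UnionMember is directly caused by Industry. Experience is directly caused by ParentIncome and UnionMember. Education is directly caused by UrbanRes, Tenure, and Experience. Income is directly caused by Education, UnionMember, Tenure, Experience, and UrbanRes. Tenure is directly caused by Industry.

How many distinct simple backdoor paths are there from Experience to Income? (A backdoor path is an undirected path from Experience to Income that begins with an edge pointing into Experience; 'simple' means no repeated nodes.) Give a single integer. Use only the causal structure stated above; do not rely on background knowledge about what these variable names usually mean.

A backdoor path from Experience to Income is any simple undirected path whose first edge points into Experience (i.e. leaves Experience via a parent).
Parents of Experience: {ParentIncome, UnionMember}.
Enumerating:
  P1: Experience <- UnionMember <- Industry -> Tenure -> Education <- UrbanRes -> Income
  P2: Experience <- UnionMember <- Industry -> Tenure -> Education -> Income
  P3: Experience <- UnionMember <- Industry -> Tenure -> Income
  P4: Experience <- UnionMember -> Income
  P5: Experience <- ParentIncome <- UnionMember <- Industry -> Tenure -> Education <- UrbanRes -> Income
  P6: Experience <- ParentIncome <- UnionMember <- Industry -> Tenure -> Education -> Income
  P7: Experience <- ParentIncome <- UnionMember <- Industry -> Tenure -> Income
  P8: Experience <- ParentIncome <- UnionMember -> Income
That exhausts the simple backdoor paths. Count: 8.

8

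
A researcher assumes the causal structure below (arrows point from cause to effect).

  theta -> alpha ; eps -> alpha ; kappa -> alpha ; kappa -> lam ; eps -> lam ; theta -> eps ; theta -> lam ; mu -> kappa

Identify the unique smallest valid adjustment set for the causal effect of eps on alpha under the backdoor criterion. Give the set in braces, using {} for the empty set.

{theta}

Variables eligible for adjustment (non-descendants of eps, excluding eps and alpha): {kappa, mu, theta}.
Backdoor paths from eps to alpha:
  P1: eps <- theta -> lam <- kappa -> alpha
  P2: eps <- theta -> alpha
The empty set is not sufficient: P2 (eps <- theta -> alpha) has no collider blocking it and no conditioned non-collider, so it is open.
Try {theta}:
  P1: blocked at fork node theta ∈ conditioning set.
  P2: blocked at fork node theta ∈ conditioning set.
{theta} contains no descendant of eps and blocks every backdoor path.
No other singleton works — e.g. {mu} leaves P2 open — so {theta} is the unique smallest valid adjustment set.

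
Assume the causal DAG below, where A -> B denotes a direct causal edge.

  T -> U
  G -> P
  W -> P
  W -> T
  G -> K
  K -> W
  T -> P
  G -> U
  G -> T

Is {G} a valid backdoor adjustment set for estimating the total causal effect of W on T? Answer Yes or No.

Yes

Backdoor paths from W to T (paths whose first edge points into W):
  P1: W <- K <- G -> T
  P2: W <- K <- G -> U <- T
  P3: W <- K <- G -> P <- T
Condition 1 (no descendant of W in the set): holds — descendants of W are {P, T, U}; none are in {G}.
Condition 2 (every backdoor path blocked by {G}):
  P1: blocked at fork node G ∈ conditioning set.
  P2: blocked at fork node G ∈ conditioning set.
  P3: blocked at fork node G ∈ conditioning set.
{G} satisfies the backdoor criterion.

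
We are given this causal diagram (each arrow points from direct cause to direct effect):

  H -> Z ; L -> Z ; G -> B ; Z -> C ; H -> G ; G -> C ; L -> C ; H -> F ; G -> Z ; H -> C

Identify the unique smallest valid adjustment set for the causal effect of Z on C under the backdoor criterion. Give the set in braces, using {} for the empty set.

{G, H, L}

Variables eligible for adjustment (non-descendants of Z, excluding Z and C): {B, F, G, H, L}.
Backdoor paths from Z to C:
  P1: Z <- H -> G -> C
  P2: Z <- H -> C
  P3: Z <- G <- H -> C
  P4: Z <- G -> C
  P5: Z <- L -> C
The empty set is not sufficient: P1 (Z <- H -> G -> C) has no collider blocking it and no conditioned non-collider, so it is open.
Try {G, H, L}:
  P1: blocked at fork node H ∈ conditioning set.
  P2: blocked at fork node H ∈ conditioning set.
  P3: blocked at chain node G ∈ conditioning set.
  P4: blocked at fork node G ∈ conditioning set.
  P5: blocked at fork node L ∈ conditioning set.
{G, H, L} contains no descendant of Z and blocks every backdoor path.
Every element of {G, H, L} is needed (dropping G leaves P4 open; dropping H leaves P2 open; dropping L leaves P5 open), so no proper subset is valid.
Among all size-3 subsets of the eligible variables, only {G, H, L} blocks every backdoor path, so it is the unique smallest valid adjustment set.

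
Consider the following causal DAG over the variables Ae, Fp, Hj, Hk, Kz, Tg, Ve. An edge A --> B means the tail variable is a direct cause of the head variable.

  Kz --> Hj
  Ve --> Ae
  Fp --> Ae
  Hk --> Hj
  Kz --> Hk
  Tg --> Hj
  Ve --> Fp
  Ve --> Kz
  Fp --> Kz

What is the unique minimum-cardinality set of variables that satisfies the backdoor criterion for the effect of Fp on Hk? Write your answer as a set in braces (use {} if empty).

{Ve}

Variables eligible for adjustment (non-descendants of Fp, excluding Fp and Hk): {Tg, Ve}.
Backdoor paths from Fp to Hk:
  P1: Fp <- Ve -> Kz -> Hk
  P2: Fp <- Ve -> Kz -> Hj <- Hk
The empty set is not sufficient: P1 (Fp <- Ve -> Kz -> Hk) has no collider blocking it and no conditioned non-collider, so it is open.
Try {Ve}:
  P1: blocked at fork node Ve ∈ conditioning set.
  P2: blocked at fork node Ve ∈ conditioning set.
{Ve} contains no descendant of Fp and blocks every backdoor path.
No other singleton works — e.g. {Tg} leaves P1 open — so {Ve} is the unique smallest valid adjustment set.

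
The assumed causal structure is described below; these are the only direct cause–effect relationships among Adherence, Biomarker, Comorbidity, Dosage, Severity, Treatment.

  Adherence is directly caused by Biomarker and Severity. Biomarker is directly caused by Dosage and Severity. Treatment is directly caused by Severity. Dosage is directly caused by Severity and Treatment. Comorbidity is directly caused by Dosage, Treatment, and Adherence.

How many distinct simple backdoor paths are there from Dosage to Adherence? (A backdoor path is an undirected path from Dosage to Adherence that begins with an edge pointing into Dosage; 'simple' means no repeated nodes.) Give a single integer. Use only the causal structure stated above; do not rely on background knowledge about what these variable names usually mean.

6

A backdoor path from Dosage to Adherence is any simple undirected path whose first edge points into Dosage (i.e. leaves Dosage via a parent).
Parents of Dosage: {Severity, Treatment}.
Enumerating:
  P1: Dosage <- Severity -> Treatment -> Comorbidity <- Adherence
  P2: Dosage <- Severity -> Biomarker -> Adherence
  P3: Dosage <- Severity -> Adherence
  P4: Dosage <- Treatment <- Severity -> Biomarker -> Adherence
  P5: Dosage <- Treatment <- Severity -> Adherence
  P6: Dosage <- Treatment -> Comorbidity <- Adherence
That exhausts the simple backdoor paths. Count: 6.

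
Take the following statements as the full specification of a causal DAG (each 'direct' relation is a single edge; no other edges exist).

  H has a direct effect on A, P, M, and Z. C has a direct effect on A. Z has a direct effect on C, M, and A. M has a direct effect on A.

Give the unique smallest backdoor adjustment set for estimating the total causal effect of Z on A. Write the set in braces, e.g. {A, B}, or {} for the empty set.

{H}

Variables eligible for adjustment (non-descendants of Z, excluding Z and A): {H, P}.
Backdoor paths from Z to A:
  P1: Z <- H -> M -> A
  P2: Z <- H -> A
The empty set is not sufficient: P1 (Z <- H -> M -> A) has no collider blocking it and no conditioned non-collider, so it is open.
Try {H}:
  P1: blocked at fork node H ∈ conditioning set.
  P2: blocked at fork node H ∈ conditioning set.
{H} contains no descendant of Z and blocks every backdoor path.
No other singleton works — e.g. {P} leaves P1 open — so {H} is the unique smallest valid adjustment set.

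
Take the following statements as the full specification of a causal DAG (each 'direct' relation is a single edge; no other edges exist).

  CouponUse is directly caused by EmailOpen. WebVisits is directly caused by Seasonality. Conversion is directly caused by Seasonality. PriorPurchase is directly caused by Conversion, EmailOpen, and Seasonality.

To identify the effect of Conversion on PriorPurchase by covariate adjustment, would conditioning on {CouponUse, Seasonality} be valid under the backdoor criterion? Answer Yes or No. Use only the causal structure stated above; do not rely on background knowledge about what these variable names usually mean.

Yes

Backdoor paths from Conversion to PriorPurchase (paths whose first edge points into Conversion):
  P1: Conversion <- Seasonality -> PriorPurchase
Condition 1 (no descendant of Conversion in the set): holds — descendants of Conversion are {PriorPurchase}; none are in {CouponUse, Seasonality}.
Condition 2 (every backdoor path blocked by {CouponUse, Seasonality}):
  P1: blocked at fork node Seasonality ∈ conditioning set.
{CouponUse, Seasonality} satisfies the backdoor criterion.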